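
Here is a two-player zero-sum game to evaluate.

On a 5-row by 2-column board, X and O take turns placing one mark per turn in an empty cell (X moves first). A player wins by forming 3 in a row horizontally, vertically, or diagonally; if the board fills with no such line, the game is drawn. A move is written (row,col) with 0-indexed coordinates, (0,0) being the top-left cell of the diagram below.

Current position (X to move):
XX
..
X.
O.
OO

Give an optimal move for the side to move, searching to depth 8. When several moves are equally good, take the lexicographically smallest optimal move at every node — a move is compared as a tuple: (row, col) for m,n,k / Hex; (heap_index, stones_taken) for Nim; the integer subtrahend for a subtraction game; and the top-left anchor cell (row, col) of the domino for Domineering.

ply 1, X at XX/../X./O./OO | (1,0)=+1→XX/X./X./O./OO*; (1,1)=+1→XX/.X/X./O./OO; (2,1)=+1→XX/../XX/O./OO; (3,1)=+0→XX/../X./OX/OO
ply 2: XX/X./X./O./OO is terminal -1 (O); from XX/../X./O./OO depth 8

X's best at [XX/../X./O./OO]: (1,0)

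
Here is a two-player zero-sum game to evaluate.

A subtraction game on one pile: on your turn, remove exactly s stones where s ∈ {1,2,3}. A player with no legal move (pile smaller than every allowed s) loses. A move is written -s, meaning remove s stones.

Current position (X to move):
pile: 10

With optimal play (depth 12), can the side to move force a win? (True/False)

[10] X move#1: -1:-1/9, -2:+1/8*, -3:-1/7
[8] O move#2: -1:-1/7*, -2:-1/6, -3:-1/5
[7] X move#3: -1:-1/6, -2:-1/5, -3:+1/4*
[4] O move#4: -1:-1/3*, -2:-1/2, -3:-1/1
[3] X move#5: -1:-1/2, -2:-1/1, -3:+1/0*
[0] end (terminal -1, O#6); searched 10 to 12

X winning at [10]: True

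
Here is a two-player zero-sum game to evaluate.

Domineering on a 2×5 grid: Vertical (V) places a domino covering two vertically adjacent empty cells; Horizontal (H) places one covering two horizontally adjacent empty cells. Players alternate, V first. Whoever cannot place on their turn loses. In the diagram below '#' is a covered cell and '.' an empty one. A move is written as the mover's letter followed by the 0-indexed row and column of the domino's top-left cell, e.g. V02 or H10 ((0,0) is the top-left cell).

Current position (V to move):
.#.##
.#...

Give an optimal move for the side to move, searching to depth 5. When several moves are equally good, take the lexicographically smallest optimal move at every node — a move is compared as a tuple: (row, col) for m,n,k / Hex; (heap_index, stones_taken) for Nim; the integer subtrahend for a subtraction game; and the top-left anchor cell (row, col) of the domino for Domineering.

ply 1, V at .#.##/.#... | V00=-1→##.##/##...; V02=+1→.####/.##..*
ply 2, H at .####/.##.. | H13=-1→.####/.####*
ply 3, V at .####/.#### | V00=+1→#####/#####*
ply 4: #####/##### is terminal -1 (H); from .#.##/.#... depth 5

V's best at [.#.##/.#...]: V02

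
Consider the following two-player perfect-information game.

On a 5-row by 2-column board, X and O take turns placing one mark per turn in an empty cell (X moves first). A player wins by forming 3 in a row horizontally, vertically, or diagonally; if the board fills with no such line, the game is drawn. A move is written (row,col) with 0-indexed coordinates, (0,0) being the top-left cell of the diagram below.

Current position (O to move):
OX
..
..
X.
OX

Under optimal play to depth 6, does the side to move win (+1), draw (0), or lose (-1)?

value(OX/../../X./OX, O) = 0

p1 O@[OX/../../X./OX]: (1,0)[OX/O./../X./OX]+0* (1,1)[OX/.O/../X./OX]+0 (2,0)[OX/../O./X./OX]+0 (2,1)[OX/../.O/X./OX]+0 (3,1)[OX/../../XO/OX]+0
p2 X@[OX/O./../X./OX]: (1,1)[OX/OX/../X./OX]-1 (2,0)[OX/O./X./X./OX]+0* (2,1)[OX/O./.X/X./OX]-1 (3,1)[OX/O./../XX/OX]-1
p3 O@[OX/O./X./X./OX]: (1,1)[OX/OO/X./X./OX]+0* (2,1)[OX/O./XO/X./OX]+0 (3,1)[OX/O./X./XO/OX]+0
p4 X@[OX/OO/X./X./OX]: (2,1)[OX/OO/XX/X./OX]+0* (3,1)[OX/OO/X./XX/OX]+0
p5 O@[OX/OO/XX/X./OX]: (3,1)[OX/OO/XX/XO/OX]+0*
p6 X@[OX/OO/XX/XO/OX] terminal +0; root [OX/../../X./OX] d6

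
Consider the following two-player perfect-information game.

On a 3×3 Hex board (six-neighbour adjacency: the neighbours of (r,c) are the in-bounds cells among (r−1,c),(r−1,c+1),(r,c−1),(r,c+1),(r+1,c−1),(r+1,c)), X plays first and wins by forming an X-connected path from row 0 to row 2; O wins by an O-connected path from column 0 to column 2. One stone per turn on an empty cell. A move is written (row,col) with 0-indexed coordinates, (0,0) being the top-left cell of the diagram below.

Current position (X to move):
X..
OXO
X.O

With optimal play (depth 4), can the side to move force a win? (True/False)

[X../OXO/X.O] X move#1: (0,1):+1/XX./OXO/X.O*, (0,2):+1/X.X/OXO/X.O, (2,1):+1/X../OXO/XXO
[XX./OXO/X.O] end (terminal -1, O#2); searched X../OXO/X.O to 4

X winning at [X../OXO/X.O]: True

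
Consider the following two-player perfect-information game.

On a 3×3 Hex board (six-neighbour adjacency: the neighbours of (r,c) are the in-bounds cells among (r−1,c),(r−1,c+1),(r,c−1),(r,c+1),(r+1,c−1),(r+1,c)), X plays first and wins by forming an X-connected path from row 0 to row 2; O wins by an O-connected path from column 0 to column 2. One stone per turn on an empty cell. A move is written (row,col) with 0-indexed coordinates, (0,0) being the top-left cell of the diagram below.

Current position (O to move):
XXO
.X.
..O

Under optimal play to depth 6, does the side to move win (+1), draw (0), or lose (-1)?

p1 O@[XXO/.X./..O]: (1,0)[XXO/OX./..O]-1* (1,2)[XXO/.XO/..O]-1 (2,0)[XXO/.X./O.O]-1 (2,1)[XXO/.X./.OO]-1
p2 X@[XXO/OX./..O]: (1,2)[XXO/OXX/..O]+1* (2,0)[XXO/OX./X.O]+1 (2,1)[XXO/OX./.XO]+1
p3 O@[XXO/OXX/..O]: (2,0)[XXO/OXX/O.O]-1* (2,1)[XXO/OXX/.OO]-1
p4 X@[XXO/OXX/O.O]: (2,1)[XXO/OXX/OXO]+1*
p5 O@[XXO/OXX/OXO] terminal -1; root [XXO/.X./..O] d6

value(XXO/.X./..O, O) = -1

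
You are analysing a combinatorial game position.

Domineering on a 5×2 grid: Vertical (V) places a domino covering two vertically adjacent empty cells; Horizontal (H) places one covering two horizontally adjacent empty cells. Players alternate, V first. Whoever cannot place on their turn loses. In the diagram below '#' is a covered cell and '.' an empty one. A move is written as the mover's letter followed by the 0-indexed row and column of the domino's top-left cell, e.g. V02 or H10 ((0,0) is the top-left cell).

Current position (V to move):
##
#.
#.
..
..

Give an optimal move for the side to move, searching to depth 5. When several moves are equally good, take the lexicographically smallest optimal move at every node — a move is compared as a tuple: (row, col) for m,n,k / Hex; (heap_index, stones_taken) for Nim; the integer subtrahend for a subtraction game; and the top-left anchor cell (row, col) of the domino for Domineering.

V's best at [##/#./#./../..]: V30

ply 1, V at ##/#./#./../.. | V11=-1→##/##/##/../..; V21=-1→##/#./##/.#/..; V30=+1→##/#./#./#./#.*; V31=+1→##/#./#./.#/.#
ply 2: ##/#./#./#./#. is terminal -1 (H); from ##/#./#./../.. depth 5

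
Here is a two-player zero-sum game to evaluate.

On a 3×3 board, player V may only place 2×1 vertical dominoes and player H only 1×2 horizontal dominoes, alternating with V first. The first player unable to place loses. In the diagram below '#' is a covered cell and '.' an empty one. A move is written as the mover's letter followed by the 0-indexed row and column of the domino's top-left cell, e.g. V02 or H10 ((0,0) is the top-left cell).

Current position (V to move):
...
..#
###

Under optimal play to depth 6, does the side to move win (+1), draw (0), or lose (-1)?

value(.../..#/###, V) = +1

ply 1, V at .../..#/### | V00=-1→#../#.#/###; V01=+1→.#./.##/###*
ply 2: .#./.##/### is terminal -1 (H); from .../..#/### depth 6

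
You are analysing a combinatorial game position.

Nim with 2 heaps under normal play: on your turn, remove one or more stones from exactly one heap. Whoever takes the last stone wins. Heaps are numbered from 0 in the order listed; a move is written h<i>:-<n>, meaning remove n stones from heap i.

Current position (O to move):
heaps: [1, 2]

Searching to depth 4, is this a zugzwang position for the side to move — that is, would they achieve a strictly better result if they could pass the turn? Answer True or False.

zugzwang((1,2), O) = False

[(1,2)] O move#1: h0:-1:-1/(0,2), h1:-1:+1/(1,1)*, h1:-2:-1/(1,0)
[(1,1)] X move#2: h0:-1:-1/(0,1)*, h1:-1:-1/(1,0)
[(0,1)] O move#3: h1:-1:+1/(0,0)*
[(0,0)] end (terminal -1, X#4); searched (1,2) to 4
suppose O passes — search the same position with X to move:
pass> [(1,2)] X move#1: h0:-1:-1/(0,2), h1:-1:+1/(1,1)*, h1:-2:-1/(1,0)
pass> [(1,1)] O move#2: h0:-1:-1/(0,1)*, h1:-1:-1/(1,0)
pass> [(0,1)] X move#3: h1:-1:+1/(0,0)*
pass> [(0,0)] end (terminal -1, O#4); searched (1,2) to 4
for O: play +1, pass -1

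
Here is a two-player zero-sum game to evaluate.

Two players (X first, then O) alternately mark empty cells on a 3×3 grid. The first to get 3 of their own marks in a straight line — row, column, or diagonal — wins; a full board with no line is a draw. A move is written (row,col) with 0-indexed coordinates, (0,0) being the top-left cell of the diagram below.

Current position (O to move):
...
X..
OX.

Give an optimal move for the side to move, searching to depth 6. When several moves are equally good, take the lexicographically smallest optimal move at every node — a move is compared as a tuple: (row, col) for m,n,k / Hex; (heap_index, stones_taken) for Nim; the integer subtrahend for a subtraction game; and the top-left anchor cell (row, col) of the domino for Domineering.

[.../X../OX.] O move#1: (0,0):-1/O../X../OX., (0,1):+0/.O./X../OX.*, (0,2):-1/..O/X../OX., (1,1):+0/.../XO./OX., (1,2):+0/.../X.O/OX., (2,2):-1/.../X../OXO
[.O./X../OX.] X move#2: (0,0):+0/XO./X../OX.*, (0,2):+0/.OX/X../OX., (1,1):+0/.O./XX./OX., (1,2):+0/.O./X.X/OX., (2,2):-1/.O./X../OXX
[XO./X../OX.] O move#3: (0,2):-1/XOO/X../OX., (1,1):+0/XO./XO./OX.*, (1,2):+0/XO./X.O/OX., (2,2):+0/XO./X../OXO
[XO./XO./OX.] X move#4: (0,2):+0/XOX/XO./OX.*, (1,2):-1/XO./XOX/OX., (2,2):-1/XO./XO./OXX
[XOX/XO./OX.] O move#5: (1,2):+0/XOX/XOO/OX.*, (2,2):+0/XOX/XO./OXO
[XOX/XOO/OX.] X move#6: (2,2):+0/XOX/XOO/OXX*
[XOX/XOO/OXX] end (terminal +0, O#7); searched .../X../OX. to 6

O's best at [.../X../OX.]: (0,1)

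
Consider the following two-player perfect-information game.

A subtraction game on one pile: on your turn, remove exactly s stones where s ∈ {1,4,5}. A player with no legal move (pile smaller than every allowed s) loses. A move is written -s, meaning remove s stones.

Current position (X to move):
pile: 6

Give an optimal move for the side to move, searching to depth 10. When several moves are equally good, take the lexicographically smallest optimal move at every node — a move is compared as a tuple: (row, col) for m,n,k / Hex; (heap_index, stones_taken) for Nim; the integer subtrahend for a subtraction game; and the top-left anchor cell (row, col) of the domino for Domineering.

ply 1, X at 6 | -1=-1→5; -4=+1→2*; -5=-1→1
ply 2, O at 2 | -1=-1→1*
ply 3, X at 1 | -1=+1→0*
ply 4: 0 is terminal -1 (O); from 6 depth 10

X's best at [6]: -4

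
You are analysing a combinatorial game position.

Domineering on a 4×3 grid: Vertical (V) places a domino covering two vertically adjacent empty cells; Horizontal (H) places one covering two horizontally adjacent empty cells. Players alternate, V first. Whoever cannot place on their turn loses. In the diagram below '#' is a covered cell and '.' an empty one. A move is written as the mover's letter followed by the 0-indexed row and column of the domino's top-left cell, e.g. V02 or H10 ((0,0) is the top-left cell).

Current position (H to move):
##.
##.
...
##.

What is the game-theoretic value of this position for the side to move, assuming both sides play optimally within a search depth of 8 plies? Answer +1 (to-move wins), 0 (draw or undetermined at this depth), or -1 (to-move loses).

value(##./##./.../##., H) = -1

[##./##./.../##.] H move#1: H20:-1/##./##./##./##.*, H21:-1/##./##./.##/##.
[##./##./##./##.] V move#2: V02:+1/###/###/##./##.*, V12:+1/##./###/###/##., V22:+1/##./##./###/###
[###/###/##./##.] end (terminal -1, H#3); searched ##./##./.../##. to 8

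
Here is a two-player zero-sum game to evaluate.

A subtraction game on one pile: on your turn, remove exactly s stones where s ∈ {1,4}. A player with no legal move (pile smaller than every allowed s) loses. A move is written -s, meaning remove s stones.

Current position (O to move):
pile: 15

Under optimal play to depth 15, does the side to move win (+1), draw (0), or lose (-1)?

[15] O move#1: -1:-1/14*, -4:-1/11
[14] X move#2: -1:-1/13, -4:+1/10*
[10] O move#3: -1:-1/9*, -4:-1/6
[9] X move#4: -1:-1/8, -4:+1/5*
[5] O move#5: -1:-1/4*, -4:-1/1
[4] X move#6: -1:-1/3, -4:+1/0*
[0] end (terminal -1, O#7); searched 15 to 15

value(15, O) = -1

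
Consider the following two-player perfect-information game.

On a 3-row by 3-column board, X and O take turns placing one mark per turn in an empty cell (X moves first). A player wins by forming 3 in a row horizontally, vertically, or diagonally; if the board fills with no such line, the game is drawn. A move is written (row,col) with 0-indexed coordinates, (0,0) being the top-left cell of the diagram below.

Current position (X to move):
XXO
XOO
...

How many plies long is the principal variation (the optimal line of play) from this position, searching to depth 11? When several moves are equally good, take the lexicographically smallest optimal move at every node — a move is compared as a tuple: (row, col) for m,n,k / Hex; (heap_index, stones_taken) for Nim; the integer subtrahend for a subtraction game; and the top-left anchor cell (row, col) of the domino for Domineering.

PV length from [XXO/XOO/...]: 1 ply

ply 1, X at XXO/XOO/... | (2,0)=+1→XXO/XOO/X..*; (2,1)=-1→XXO/XOO/.X.; (2,2)=-1→XXO/XOO/..X
ply 2: XXO/XOO/X.. is terminal -1 (O); from XXO/XOO/... depth 11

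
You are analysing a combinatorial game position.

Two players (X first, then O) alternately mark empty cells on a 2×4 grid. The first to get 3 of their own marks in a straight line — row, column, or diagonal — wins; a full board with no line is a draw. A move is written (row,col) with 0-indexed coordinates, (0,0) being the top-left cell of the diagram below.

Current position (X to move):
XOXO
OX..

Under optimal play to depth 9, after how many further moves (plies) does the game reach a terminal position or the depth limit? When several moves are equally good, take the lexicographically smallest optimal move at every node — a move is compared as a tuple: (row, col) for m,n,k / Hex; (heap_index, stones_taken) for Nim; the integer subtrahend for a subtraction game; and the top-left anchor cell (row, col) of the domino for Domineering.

PV length from [XOXO/OX..]: 2 plies

p1 X@[XOXO/OX..]: (1,2)[XOXO/OXX.]+0* (1,3)[XOXO/OX.X]+0
p2 O@[XOXO/OXX.]: (1,3)[XOXO/OXXO]+0*
p3 X@[XOXO/OXXO] terminal +0; root [XOXO/OX..] d9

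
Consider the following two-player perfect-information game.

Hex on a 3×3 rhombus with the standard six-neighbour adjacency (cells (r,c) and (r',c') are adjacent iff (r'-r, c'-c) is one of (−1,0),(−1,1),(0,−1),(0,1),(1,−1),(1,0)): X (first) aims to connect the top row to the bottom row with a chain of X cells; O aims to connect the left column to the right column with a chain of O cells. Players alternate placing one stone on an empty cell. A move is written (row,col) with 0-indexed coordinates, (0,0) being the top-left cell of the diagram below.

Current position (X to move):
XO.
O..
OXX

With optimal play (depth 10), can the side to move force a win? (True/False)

[XO./O../OXX] X move#1: (0,2):+1/XOX/O../OXX*, (1,1):-1/XO./OX./OXX, (1,2):-1/XO./O.X/OXX
[XOX/O../OXX] O move#2: (1,1):-1/XOX/OO./OXX*, (1,2):-1/XOX/O.O/OXX
[XOX/OO./OXX] X move#3: (1,2):+1/XOX/OOX/OXX*
[XOX/OOX/OXX] end (terminal -1, O#4); searched XO./O../OXX to 10

X winning at [XO./O../OXX]: True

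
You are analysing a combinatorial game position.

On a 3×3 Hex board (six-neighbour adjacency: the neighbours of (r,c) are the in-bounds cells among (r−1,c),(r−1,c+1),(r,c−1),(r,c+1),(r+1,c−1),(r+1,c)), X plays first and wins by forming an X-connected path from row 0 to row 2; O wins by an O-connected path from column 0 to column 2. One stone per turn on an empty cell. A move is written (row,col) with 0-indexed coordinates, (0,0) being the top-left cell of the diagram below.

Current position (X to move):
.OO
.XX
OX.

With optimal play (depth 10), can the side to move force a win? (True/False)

ply 1, X at .OO/.XX/OX. | (0,0)=-1→XOO/.XX/OX.*; (1,0)=-1→.OO/XXX/OX.; (2,2)=-1→.OO/.XX/OXX
ply 2, O at XOO/.XX/OX. | (1,0)=+1→XOO/OXX/OX.*; (2,2)=-1→XOO/.XX/OXO
ply 3: XOO/OXX/OX. is terminal -1 (X); from .OO/.XX/OX. depth 10

X winning at [.OO/.XX/OX.]: False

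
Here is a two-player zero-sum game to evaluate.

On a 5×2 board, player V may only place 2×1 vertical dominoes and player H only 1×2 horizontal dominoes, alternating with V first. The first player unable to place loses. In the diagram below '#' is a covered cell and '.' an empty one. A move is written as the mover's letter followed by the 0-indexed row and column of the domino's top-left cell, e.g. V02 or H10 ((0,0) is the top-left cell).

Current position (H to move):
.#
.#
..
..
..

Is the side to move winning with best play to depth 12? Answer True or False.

ply 1, H at .#/.#/../../.. | H20=-1→.#/.#/##/../..; H30=+1→.#/.#/../##/..*; H40=-1→.#/.#/../../##
ply 2, V at .#/.#/../##/.. | V00=-1→##/##/../##/..*; V10=-1→.#/##/#./##/..
ply 3, H at ##/##/../##/.. | H20=+1→##/##/##/##/..*; H40=+1→##/##/../##/##
ply 4: ##/##/##/##/.. is terminal -1 (V); from .#/.#/../../.. depth 12

H winning at [.#/.#/../../..]: True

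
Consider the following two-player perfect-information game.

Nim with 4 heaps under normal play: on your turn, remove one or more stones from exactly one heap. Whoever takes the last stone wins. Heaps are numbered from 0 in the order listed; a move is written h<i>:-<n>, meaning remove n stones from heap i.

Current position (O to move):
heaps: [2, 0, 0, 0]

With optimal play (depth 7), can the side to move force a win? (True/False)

O winning at [(2,0,0,0)]: True

ply 1, O at (2,0,0,0) | h0:-1=-1→(1,0,0,0); h0:-2=+1→(0,0,0,0)*
ply 2: (0,0,0,0) is terminal -1 (X); from (2,0,0,0) depth 7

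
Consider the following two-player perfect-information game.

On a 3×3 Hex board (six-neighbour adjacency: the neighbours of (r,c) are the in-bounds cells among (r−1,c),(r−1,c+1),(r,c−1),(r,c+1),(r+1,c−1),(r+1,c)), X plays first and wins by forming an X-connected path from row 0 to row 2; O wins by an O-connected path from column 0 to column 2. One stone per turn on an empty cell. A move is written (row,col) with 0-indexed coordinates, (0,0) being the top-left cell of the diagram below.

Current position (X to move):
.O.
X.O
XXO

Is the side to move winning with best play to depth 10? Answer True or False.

ply 1, X at .O./X.O/XXO | (0,0)=+1→XO./X.O/XXO*; (0,2)=+1→.OX/X.O/XXO; (1,1)=+1→.O./XXO/XXO
ply 2: XO./X.O/XXO is terminal -1 (O); from .O./X.O/XXO depth 10

X winning at [.O./X.O/XXO]: True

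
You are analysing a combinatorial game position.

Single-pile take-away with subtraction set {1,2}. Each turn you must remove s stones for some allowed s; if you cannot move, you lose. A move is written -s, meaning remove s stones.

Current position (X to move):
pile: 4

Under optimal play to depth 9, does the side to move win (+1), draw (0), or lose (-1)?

value(4, X) = +1

ply 1, X at 4 | -1=+1→3*; -2=-1→2
ply 2, O at 3 | -1=-1→2*; -2=-1→1
ply 3, X at 2 | -1=-1→1; -2=+1→0*
ply 4: 0 is terminal -1 (O); from 4 depth 9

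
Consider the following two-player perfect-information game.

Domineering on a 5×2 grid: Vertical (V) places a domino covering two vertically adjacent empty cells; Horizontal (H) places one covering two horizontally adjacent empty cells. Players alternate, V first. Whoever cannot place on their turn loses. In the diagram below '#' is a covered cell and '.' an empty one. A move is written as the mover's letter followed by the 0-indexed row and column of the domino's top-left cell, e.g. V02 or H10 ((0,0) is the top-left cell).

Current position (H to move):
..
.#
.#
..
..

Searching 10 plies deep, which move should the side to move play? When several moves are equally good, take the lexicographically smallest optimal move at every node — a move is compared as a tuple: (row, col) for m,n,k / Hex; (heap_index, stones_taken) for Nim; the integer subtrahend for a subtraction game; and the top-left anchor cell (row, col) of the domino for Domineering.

H's best at [../.#/.#/../..]: H30

[../.#/.#/../..] H move#1: H00:-1/##/.#/.#/../.., H30:+1/../.#/.#/##/..*, H40:+1/../.#/.#/../##
[../.#/.#/##/..] V move#2: V00:-1/#./##/.#/##/..*, V10:-1/../##/##/##/..
[#./##/.#/##/..] H move#3: H40:+1/#./##/.#/##/##*
[#./##/.#/##/##] end (terminal -1, V#4); searched ../.#/.#/../.. to 10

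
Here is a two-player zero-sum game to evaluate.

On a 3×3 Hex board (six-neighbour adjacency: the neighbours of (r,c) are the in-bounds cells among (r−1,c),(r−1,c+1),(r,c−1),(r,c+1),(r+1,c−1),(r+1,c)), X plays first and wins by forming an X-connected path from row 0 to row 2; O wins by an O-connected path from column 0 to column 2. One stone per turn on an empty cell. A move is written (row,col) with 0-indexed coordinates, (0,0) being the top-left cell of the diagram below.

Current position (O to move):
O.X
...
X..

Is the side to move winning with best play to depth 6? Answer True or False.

O winning at [O.X/.../X..]: False

ply 1, O at O.X/.../X.. | (0,1)=-1→OOX/.../X..*; (1,0)=-1→O.X/O../X..; (1,1)=-1→O.X/.O./X..; (1,2)=-1→O.X/..O/X..; (2,1)=-1→O.X/.../XO.; (2,2)=-1→O.X/.../X.O
ply 2, X at OOX/.../X.. | (1,0)=+1→OOX/X../X..*; (1,1)=+1→OOX/.X./X..; (1,2)=+1→OOX/..X/X..; (2,1)=+1→OOX/.../XX.; (2,2)=+1→OOX/.../X.X
ply 3, O at OOX/X../X.. | (1,1)=-1→OOX/XO./X..*; (1,2)=-1→OOX/X.O/X..; (2,1)=-1→OOX/X../XO.; (2,2)=-1→OOX/X../X.O
ply 4, X at OOX/XO./X.. | (1,2)=+1→OOX/XOX/X..*; (2,1)=-1→OOX/XO./XX.; (2,2)=-1→OOX/XO./X.X
ply 5, O at OOX/XOX/X.. | (2,1)=-1→OOX/XOX/XO.*; (2,2)=-1→OOX/XOX/X.O
ply 6, X at OOX/XOX/XO. | (2,2)=+1→OOX/XOX/XOX*
ply 7: OOX/XOX/XOX is terminal -1 (O); from O.X/.../X.. depth 6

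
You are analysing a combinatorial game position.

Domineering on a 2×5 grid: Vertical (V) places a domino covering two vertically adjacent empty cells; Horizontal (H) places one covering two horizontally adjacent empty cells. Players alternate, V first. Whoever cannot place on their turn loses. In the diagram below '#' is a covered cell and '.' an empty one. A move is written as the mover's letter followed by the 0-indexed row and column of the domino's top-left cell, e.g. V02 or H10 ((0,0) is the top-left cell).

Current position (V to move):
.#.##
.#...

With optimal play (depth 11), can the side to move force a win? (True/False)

V winning at [.#.##/.#...]: True

ply 1, V at .#.##/.#... | V00=-1→##.##/##...; V02=+1→.####/.##..*
ply 2, H at .####/.##.. | H13=-1→.####/.####*
ply 3, V at .####/.#### | V00=+1→#####/#####*
ply 4: #####/##### is terminal -1 (H); from .#.##/.#... depth 11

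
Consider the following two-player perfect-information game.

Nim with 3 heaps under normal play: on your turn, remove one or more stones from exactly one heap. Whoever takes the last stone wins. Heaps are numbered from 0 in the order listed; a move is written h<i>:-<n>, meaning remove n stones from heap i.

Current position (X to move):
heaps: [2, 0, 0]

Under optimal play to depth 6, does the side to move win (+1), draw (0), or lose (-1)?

ply 1, X at (2,0,0) | h0:-1=-1→(1,0,0); h0:-2=+1→(0,0,0)*
ply 2: (0,0,0) is terminal -1 (O); from (2,0,0) depth 6

value((2,0,0), X) = +1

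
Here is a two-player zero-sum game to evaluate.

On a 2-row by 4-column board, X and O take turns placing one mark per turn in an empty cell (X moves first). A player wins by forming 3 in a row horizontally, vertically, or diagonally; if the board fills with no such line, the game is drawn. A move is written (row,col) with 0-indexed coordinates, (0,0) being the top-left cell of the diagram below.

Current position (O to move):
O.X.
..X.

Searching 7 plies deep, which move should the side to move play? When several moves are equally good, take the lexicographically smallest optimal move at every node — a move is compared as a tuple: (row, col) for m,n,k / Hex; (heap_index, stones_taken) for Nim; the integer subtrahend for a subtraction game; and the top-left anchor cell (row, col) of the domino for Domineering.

O's best at [O.X./..X.]: (1,0)

ply 1, O at O.X./..X. | (0,1)=-1→OOX./..X.; (0,3)=-1→O.XO/..X.; (1,0)=+0→O.X./O.X.*; (1,1)=+0→O.X./.OX.; (1,3)=+0→O.X./..XO
ply 2, X at O.X./O.X. | (0,1)=+0→OXX./O.X.*; (0,3)=+0→O.XX/O.X.; (1,1)=+0→O.X./OXX.; (1,3)=+0→O.X./O.XX
ply 3, O at OXX./O.X. | (0,3)=+0→OXXO/O.X.*; (1,1)=-1→OXX./OOX.; (1,3)=-1→OXX./O.XO
ply 4, X at OXXO/O.X. | (1,1)=+0→OXXO/OXX.*; (1,3)=+0→OXXO/O.XX
ply 5, O at OXXO/OXX. | (1,3)=+0→OXXO/OXXO*
ply 6: OXXO/OXXO is terminal +0 (X); from O.X./..X. depth 7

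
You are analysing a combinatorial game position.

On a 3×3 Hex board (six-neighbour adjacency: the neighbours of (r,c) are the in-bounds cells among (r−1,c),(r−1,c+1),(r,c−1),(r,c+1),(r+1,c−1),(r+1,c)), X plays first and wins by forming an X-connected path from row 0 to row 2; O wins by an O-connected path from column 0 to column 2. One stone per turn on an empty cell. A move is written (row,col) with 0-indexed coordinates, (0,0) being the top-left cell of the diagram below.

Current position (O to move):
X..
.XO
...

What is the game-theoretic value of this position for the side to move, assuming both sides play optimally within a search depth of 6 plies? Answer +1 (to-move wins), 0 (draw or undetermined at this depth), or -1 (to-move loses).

[X../.XO/...] O move#1: (0,1):-1/XO./.XO/...*, (0,2):-1/X.O/.XO/..., (1,0):-1/X../OXO/..., (2,0):-1/X../.XO/O.., (2,1):-1/X../.XO/.O., (2,2):-1/X../.XO/..O
[XO./.XO/...] X move#2: (0,2):+1/XOX/.XO/...*, (1,0):+1/XO./XXO/..., (2,0):+1/XO./.XO/X.., (2,1):+1/XO./.XO/.X., (2,2):+1/XO./.XO/..X
[XOX/.XO/...] O move#3: (1,0):-1/XOX/OXO/...*, (2,0):-1/XOX/.XO/O.., (2,1):-1/XOX/.XO/.O., (2,2):-1/XOX/.XO/..O
[XOX/OXO/...] X move#4: (2,0):+1/XOX/OXO/X..*, (2,1):+1/XOX/OXO/.X., (2,2):+1/XOX/OXO/..X
[XOX/OXO/X..] end (terminal -1, O#5); searched X../.XO/... to 6

value(X../.XO/..., O) = -1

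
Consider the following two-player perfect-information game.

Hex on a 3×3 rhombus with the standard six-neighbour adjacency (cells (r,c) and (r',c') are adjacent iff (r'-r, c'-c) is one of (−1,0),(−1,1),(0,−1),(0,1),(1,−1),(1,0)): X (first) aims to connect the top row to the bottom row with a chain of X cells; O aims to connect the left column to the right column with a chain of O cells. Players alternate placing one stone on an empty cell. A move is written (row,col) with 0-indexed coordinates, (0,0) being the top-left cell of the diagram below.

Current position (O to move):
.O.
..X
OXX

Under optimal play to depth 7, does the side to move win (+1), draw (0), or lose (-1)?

value(.O./..X/OXX, O) = +1

[.O./..X/OXX] O move#1: (0,0):-1/OO./..X/OXX, (0,2):+1/.OO/..X/OXX*, (1,0):-1/.O./O.X/OXX, (1,1):-1/.O./.OX/OXX
[.OO/..X/OXX] X move#2: (0,0):-1/XOO/..X/OXX*, (1,0):-1/.OO/X.X/OXX, (1,1):-1/.OO/.XX/OXX
[XOO/..X/OXX] O move#3: (1,0):+1/XOO/O.X/OXX*, (1,1):+1/XOO/.OX/OXX
[XOO/O.X/OXX] end (terminal -1, X#4); searched .O./..X/OXX to 7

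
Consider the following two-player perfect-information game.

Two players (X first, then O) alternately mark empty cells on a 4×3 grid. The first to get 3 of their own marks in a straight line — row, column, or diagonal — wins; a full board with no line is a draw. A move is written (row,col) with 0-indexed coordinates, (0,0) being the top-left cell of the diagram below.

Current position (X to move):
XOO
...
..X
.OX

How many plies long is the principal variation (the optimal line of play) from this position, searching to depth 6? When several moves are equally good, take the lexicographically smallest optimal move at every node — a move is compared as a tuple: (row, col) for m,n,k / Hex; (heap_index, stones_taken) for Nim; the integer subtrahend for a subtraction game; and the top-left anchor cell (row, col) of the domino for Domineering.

PV length from [XOO/.../..X/.OX]: 3 plies

p1 X@[XOO/.../..X/.OX]: (1,0)[XOO/X../..X/.OX]+1* (1,1)[XOO/.X./..X/.OX]+1 (1,2)[XOO/..X/..X/.OX]+1 (2,0)[XOO/.../X.X/.OX]+1 (2,1)[XOO/.../.XX/.OX]+1 (3,0)[XOO/.../..X/XOX]+1
p2 O@[XOO/X../..X/.OX]: (1,1)[XOO/XO./..X/.OX]-1* (1,2)[XOO/X.O/..X/.OX]-1 (2,0)[XOO/X../O.X/.OX]-1 (2,1)[XOO/X../.OX/.OX]-1 (3,0)[XOO/X../..X/OOX]-1
p3 X@[XOO/XO./..X/.OX]: (1,2)[XOO/XOX/..X/.OX]+1* (2,0)[XOO/XO./X.X/.OX]+1 (2,1)[XOO/XO./.XX/.OX]+1 (3,0)[XOO/XO./..X/XOX]-1
p4 O@[XOO/XOX/..X/.OX] terminal -1; root [XOO/.../..X/.OX] d6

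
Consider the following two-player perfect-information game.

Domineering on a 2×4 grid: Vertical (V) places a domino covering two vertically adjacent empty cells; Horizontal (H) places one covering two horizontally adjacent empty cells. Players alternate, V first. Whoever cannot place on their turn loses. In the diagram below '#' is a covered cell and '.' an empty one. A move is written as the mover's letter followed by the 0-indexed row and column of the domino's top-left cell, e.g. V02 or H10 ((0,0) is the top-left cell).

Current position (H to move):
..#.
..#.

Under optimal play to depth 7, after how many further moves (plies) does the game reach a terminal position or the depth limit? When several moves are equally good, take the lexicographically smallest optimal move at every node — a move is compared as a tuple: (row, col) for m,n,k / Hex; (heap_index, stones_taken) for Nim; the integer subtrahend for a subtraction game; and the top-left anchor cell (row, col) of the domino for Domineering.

ply 1, H at ..#./..#. | H00=+1→###./..#.*; H10=+1→..#./###.
ply 2, V at ###./..#. | V03=-1→####/..##*
ply 3, H at ####/..## | H10=+1→####/####*
ply 4: ####/#### is terminal -1 (V); from ..#./..#. depth 7

PV length from [..#./..#.]: 3 plies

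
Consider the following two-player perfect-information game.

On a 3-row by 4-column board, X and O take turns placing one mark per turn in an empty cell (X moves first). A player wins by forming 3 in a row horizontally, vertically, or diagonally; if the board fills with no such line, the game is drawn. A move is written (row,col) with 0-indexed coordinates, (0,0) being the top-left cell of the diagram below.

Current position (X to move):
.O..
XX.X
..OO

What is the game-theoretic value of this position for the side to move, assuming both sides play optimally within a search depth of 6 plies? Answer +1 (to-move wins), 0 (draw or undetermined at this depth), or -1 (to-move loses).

value(.O../XX.X/..OO, X) = +1

p1 X@[.O../XX.X/..OO]: (0,0)[XO../XX.X/..OO]-1 (0,2)[.OX./XX.X/..OO]-1 (0,3)[.O.X/XX.X/..OO]-1 (1,2)[.O../XXXX/..OO]+1* (2,0)[.O../XX.X/X.OO]-1 (2,1)[.O../XX.X/.XOO]-1
p2 O@[.O../XXXX/..OO] terminal -1; root [.O../XX.X/..OO] d6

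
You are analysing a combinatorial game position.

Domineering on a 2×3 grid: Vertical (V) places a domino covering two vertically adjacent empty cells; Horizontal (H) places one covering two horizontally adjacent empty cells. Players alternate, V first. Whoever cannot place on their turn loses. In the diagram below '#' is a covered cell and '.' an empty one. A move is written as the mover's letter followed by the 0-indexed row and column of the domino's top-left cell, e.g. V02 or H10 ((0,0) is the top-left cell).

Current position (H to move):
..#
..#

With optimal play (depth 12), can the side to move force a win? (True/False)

ply 1, H at ..#/..# | H00=+1→###/..#*; H10=+1→..#/###
ply 2: ###/..# is terminal -1 (V); from ..#/..# depth 12

H winning at [..#/..#]: True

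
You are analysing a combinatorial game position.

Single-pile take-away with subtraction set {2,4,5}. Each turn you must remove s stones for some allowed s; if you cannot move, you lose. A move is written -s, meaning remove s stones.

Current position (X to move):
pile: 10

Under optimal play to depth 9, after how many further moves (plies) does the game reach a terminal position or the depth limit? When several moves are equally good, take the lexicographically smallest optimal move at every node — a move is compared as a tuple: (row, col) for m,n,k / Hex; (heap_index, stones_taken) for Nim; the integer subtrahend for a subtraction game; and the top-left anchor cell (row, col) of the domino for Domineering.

[10] X move#1: -2:+1/8*, -4:-1/6, -5:-1/5
[8] O move#2: -2:-1/6*, -4:-1/4, -5:-1/3
[6] X move#3: -2:-1/4, -4:-1/2, -5:+1/1*
[1] end (terminal -1, O#4); searched 10 to 9

PV length from [10]: 3 plies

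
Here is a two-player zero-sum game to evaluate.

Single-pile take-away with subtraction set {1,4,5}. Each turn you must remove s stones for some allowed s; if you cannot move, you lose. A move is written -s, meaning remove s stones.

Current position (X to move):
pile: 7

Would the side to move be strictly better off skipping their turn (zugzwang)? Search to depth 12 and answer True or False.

ply 1, X at 7 | -1=-1→6; -4=-1→3; -5=+1→2*
ply 2, O at 2 | -1=-1→1*
ply 3, X at 1 | -1=+1→0*
ply 4: 0 is terminal -1 (O); from 7 depth 12
pass branch (O moves first from the same position):
  | ply 1, O at 7 | -1=-1→6; -4=-1→3; -5=+1→2*
  | ply 2, X at 2 | -1=-1→1*
  | ply 3, O at 1 | -1=+1→0*
  | ply 4: 0 is terminal -1 (X); from 7 depth 12
X moving scores +1; X passing scores -1

zugzwang(7, X) = False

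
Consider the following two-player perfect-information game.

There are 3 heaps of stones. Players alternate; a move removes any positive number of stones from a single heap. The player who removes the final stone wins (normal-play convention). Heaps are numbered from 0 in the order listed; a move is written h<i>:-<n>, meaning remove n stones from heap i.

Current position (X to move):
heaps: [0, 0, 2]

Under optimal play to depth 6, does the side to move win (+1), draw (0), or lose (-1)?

value((0,0,2), X) = +1

p1 X@[(0,0,2)]: h2:-1[(0,0,1)]-1 h2:-2[(0,0,0)]+1*
p2 O@[(0,0,0)] terminal -1; root [(0,0,2)] d6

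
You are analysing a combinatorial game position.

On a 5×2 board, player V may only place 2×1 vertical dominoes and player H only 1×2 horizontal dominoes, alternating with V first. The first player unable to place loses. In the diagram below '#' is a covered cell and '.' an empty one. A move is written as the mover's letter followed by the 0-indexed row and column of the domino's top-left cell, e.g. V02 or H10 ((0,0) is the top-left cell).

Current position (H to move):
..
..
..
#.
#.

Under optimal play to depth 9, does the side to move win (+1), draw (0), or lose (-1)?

value(../../../#./#., H) = +1

p1 H@[../../../#./#.]: H00[##/../../#./#.]-1 H10[../##/../#./#.]+1* H20[../../##/#./#.]-1
p2 V@[../##/../#./#.]: V21[../##/.#/##/#.]-1* V31[../##/../##/##]-1
p3 H@[../##/.#/##/#.]: H00[##/##/.#/##/#.]+1*
p4 V@[##/##/.#/##/#.] terminal -1; root [../../../#./#.] d9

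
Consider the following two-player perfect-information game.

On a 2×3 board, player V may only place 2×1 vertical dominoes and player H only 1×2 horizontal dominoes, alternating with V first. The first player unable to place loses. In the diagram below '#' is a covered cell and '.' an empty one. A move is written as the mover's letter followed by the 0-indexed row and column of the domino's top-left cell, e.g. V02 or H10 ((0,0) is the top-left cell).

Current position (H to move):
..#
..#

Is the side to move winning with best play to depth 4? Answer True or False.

H winning at [..#/..#]: True

p1 H@[..#/..#]: H00[###/..#]+1* H10[..#/###]+1
p2 V@[###/..#] terminal -1; root [..#/..#] d4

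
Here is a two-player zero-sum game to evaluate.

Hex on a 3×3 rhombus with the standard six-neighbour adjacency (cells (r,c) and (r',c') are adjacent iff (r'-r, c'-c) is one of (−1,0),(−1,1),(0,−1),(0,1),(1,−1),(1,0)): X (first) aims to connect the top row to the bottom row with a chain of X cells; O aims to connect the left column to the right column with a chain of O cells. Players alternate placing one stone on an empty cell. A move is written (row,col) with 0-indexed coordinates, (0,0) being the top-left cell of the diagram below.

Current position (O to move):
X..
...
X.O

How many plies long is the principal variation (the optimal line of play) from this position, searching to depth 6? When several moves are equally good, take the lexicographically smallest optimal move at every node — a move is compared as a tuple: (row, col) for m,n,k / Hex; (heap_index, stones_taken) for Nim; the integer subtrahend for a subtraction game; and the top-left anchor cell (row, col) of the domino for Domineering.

[X../.../X.O] O move#1: (0,1):-1/XO./.../X.O*, (0,2):-1/X.O/.../X.O, (1,0):-1/X../O../X.O, (1,1):-1/X../.O./X.O, (1,2):-1/X../..O/X.O, (2,1):-1/X../.../XOO
[XO./.../X.O] X move#2: (0,2):+1/XOX/.../X.O*, (1,0):+1/XO./X../X.O, (1,1):+1/XO./.X./X.O, (1,2):+1/XO./..X/X.O, (2,1):+1/XO./.../XXO
[XOX/.../X.O] O move#3: (1,0):-1/XOX/O../X.O*, (1,1):-1/XOX/.O./X.O, (1,2):-1/XOX/..O/X.O, (2,1):-1/XOX/.../XOO
[XOX/O../X.O] X move#4: (1,1):+1/XOX/OX./X.O*, (1,2):+1/XOX/O.X/X.O, (2,1):+1/XOX/O../XXO
[XOX/OX./X.O] end (terminal -1, O#5); searched X../.../X.O to 6

PV length from [X../.../X.O]: 4 plies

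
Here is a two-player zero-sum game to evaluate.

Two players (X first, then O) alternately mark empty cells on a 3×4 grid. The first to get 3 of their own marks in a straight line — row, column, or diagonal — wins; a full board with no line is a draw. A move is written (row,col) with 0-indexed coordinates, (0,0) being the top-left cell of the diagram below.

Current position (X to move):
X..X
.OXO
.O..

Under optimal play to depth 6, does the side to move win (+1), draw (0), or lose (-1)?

ply 1, X at X..X/.OXO/.O.. | (0,1)=+1→XX.X/.OXO/.O..*; (0,2)=-1→X.XX/.OXO/.O..; (1,0)=-1→X..X/XOXO/.O..; (2,0)=-1→X..X/.OXO/XO..; (2,2)=-1→X..X/.OXO/.OX.; (2,3)=-1→X..X/.OXO/.O.X
ply 2, O at XX.X/.OXO/.O.. | (0,2)=-1→XXOX/.OXO/.O..*; (1,0)=-1→XX.X/OOXO/.O..; (2,0)=-1→XX.X/.OXO/OO..; (2,2)=-1→XX.X/.OXO/.OO.; (2,3)=-1→XX.X/.OXO/.O.O
ply 3, X at XXOX/.OXO/.O.. | (1,0)=-1→XXOX/XOXO/.O..; (2,0)=+1→XXOX/.OXO/XO..*; (2,2)=-1→XXOX/.OXO/.OX.; (2,3)=+1→XXOX/.OXO/.O.X
ply 4, O at XXOX/.OXO/XO.. | (1,0)=-1→XXOX/OOXO/XO..*; (2,2)=-1→XXOX/.OXO/XOO.; (2,3)=-1→XXOX/.OXO/XO.O
ply 5, X at XXOX/OOXO/XO.. | (2,2)=+0→XXOX/OOXO/XOX.; (2,3)=+1→XXOX/OOXO/XO.X*
ply 6: XXOX/OOXO/XO.X is terminal -1 (O); from X..X/.OXO/.O.. depth 6

value(X..X/.OXO/.O.., X) = +1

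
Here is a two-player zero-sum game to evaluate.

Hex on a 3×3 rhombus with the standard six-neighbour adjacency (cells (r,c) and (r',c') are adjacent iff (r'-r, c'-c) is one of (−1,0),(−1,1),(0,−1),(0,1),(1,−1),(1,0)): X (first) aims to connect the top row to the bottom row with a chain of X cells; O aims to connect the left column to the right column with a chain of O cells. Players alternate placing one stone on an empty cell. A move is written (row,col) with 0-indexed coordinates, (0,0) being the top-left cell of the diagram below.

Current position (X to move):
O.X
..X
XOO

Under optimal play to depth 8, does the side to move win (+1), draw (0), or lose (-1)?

value(O.X/..X/XOO, X) = +1

[O.X/..X/XOO] X move#1: (0,1):+1/OXX/..X/XOO*, (1,0):+1/O.X/X.X/XOO, (1,1):+1/O.X/.XX/XOO
[OXX/..X/XOO] O move#2: (1,0):-1/OXX/O.X/XOO*, (1,1):-1/OXX/.OX/XOO
[OXX/O.X/XOO] X move#3: (1,1):+1/OXX/OXX/XOO*
[OXX/OXX/XOO] end (terminal -1, O#4); searched O.X/..X/XOO to 8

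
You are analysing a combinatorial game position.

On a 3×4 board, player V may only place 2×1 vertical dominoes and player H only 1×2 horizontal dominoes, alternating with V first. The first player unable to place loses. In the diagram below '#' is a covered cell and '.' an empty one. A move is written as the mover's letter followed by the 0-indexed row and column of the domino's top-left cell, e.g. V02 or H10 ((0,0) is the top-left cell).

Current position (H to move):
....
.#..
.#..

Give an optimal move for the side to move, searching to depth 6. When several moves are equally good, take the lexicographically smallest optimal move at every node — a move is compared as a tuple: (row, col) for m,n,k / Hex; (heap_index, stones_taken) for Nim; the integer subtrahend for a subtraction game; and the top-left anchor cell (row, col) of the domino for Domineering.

[..../.#../.#..] H move#1: H00:-1/##../.#../.#.., H01:-1/.##./.#../.#.., H02:-1/..##/.#../.#.., H12:+1/..../.###/.#..*, H22:-1/..../.#../.###
[..../.###/.#..] V move#2: V00:-1/#.../####/.#..*, V10:-1/..../####/##..
[#.../####/.#..] H move#3: H01:+1/###./####/.#..*, H02:+1/#.##/####/.#.., H22:+1/#.../####/.###
[###./####/.#..] end (terminal -1, V#4); searched ..../.#../.#.. to 6

H's best at [..../.#../.#..]: H12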